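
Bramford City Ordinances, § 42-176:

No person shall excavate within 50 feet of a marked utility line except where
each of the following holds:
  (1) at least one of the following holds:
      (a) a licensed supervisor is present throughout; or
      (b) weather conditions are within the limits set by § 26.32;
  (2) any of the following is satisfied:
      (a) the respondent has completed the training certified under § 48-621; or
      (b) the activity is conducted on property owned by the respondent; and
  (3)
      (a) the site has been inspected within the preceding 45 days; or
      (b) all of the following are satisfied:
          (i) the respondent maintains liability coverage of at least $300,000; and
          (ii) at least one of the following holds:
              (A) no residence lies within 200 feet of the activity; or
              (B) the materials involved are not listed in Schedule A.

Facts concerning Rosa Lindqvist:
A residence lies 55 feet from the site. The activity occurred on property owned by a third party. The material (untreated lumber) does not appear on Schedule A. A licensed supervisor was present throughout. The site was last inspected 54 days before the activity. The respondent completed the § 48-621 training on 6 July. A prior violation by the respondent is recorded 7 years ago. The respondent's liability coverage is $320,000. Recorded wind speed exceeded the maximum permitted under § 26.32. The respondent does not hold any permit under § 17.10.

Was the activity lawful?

Yes — lawful.

(a) supervisor present — satisfied.
(b) weather ok — not satisfied.
(1): T OR F → true.
(a) training certified — satisfied.
(b) own property — not met.
(2): T OR F → true.
(a) site inspected — fails.
(i) coverage ≥ $300,000 — met.
(A) no residence in 200 ft — fails.
(B) not (Schedule A material) — met.
(ii) = F OR T = true.
(b): T AND T → true.
(3) = F OR T = true.
So Overall is satisfied (T AND T AND T).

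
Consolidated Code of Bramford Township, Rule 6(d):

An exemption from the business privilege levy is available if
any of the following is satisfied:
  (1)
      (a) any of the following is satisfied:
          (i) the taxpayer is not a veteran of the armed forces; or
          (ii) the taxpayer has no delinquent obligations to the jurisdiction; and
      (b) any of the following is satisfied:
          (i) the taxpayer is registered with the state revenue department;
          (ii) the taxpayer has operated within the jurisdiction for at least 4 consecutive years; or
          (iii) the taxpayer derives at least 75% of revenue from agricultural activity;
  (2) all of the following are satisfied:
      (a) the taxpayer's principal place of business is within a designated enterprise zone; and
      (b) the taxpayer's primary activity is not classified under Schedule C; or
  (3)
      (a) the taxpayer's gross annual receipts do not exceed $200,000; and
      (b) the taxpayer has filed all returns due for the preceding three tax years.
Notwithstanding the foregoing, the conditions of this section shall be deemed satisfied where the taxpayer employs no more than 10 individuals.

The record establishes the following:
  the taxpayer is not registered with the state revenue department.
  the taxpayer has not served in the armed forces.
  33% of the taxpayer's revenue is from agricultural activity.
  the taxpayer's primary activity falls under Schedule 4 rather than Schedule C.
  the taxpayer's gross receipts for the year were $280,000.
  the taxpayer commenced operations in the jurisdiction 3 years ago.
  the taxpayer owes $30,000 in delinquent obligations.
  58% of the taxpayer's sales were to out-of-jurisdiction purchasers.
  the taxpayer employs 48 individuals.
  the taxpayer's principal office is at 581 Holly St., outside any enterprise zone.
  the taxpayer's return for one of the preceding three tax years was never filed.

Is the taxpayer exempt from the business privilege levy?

No — not exempt.

(i) not (veteran) — met.
(ii) no delinquency — not satisfied.
(a) = T OR F = true.
(i) state-registered — not met.
(ii) ≥ 4 yrs in jurisdiction — fails.
(iii) ≥75% agricultural — not met.
(b) = F OR F OR F = false.
(1) = T AND F = false.
(a) in enterprise zone — not satisfied.
(b) not (Schedule C activity) — holds.
So (2) is not satisfied (F AND T).
(a) receipts ≤ $200,000 — not satisfied.
(b) returns current — not met.
(3) = F AND F = false.
Overall = F OR F OR F = false.
Exception (≤ 10 employees) — not satisfied.
Result: main false OR exception false → false.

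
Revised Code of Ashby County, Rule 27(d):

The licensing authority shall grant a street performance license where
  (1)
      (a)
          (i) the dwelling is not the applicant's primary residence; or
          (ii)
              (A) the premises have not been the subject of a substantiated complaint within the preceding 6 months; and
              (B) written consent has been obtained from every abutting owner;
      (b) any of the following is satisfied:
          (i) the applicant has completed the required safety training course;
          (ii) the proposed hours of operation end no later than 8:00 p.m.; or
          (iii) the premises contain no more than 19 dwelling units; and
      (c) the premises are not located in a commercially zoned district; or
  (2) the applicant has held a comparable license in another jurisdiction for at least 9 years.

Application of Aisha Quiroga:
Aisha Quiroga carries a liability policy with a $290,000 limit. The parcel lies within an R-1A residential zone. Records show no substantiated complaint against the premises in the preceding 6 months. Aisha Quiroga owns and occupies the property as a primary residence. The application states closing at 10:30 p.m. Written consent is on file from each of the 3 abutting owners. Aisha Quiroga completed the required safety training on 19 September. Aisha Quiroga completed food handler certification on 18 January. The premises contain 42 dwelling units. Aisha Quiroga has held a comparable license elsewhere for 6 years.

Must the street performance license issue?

(i) not (primary residence) — not satisfied.
(A) no complaint in 6 mo. — holds.
(B) all abutters consent — satisfied.
So (ii) is satisfied (T AND T).
So (a) is satisfied (F OR T).
(i) safety training — met.
(ii) closes by 8 p.m. — not met.
(iii) ≤ 19 units — fails.
So (b) is satisfied (T OR F OR F).
(c) not (commercially zoned) — satisfied.
(1) = T AND T AND T = true.
(2) prior license ≥ 9 yr — not satisfied.
Overall = T OR F = true.

Yes — granted.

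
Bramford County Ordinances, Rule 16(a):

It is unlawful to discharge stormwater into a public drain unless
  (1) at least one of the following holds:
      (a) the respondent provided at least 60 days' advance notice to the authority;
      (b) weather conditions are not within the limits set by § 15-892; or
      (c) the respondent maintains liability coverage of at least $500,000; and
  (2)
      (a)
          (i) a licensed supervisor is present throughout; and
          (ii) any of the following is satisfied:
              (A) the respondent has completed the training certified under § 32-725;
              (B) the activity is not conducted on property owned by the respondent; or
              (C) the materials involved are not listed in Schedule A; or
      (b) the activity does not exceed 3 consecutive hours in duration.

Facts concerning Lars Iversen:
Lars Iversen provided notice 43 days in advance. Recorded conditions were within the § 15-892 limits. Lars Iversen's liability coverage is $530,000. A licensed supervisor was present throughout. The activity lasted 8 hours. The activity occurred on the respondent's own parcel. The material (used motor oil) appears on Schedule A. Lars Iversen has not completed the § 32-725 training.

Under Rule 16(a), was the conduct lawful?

(a) ≥60 days' notice — not met.
(b) not (weather ok) — fails.
(c) coverage ≥ $500,000 — holds.
So (1) is satisfied (F OR F OR T).
(i) supervisor present — holds.
(A) training certified — fails.
(B) not (own property) — not met.
(C) not (Schedule A material) — not satisfied.
So (ii) is not satisfied (F OR F OR F).
(a) = T AND F = false.
(b) ≤ 3 hrs duration — not satisfied.
(2) = F OR F = false.
Overall = T AND F = false.

No — unlawful.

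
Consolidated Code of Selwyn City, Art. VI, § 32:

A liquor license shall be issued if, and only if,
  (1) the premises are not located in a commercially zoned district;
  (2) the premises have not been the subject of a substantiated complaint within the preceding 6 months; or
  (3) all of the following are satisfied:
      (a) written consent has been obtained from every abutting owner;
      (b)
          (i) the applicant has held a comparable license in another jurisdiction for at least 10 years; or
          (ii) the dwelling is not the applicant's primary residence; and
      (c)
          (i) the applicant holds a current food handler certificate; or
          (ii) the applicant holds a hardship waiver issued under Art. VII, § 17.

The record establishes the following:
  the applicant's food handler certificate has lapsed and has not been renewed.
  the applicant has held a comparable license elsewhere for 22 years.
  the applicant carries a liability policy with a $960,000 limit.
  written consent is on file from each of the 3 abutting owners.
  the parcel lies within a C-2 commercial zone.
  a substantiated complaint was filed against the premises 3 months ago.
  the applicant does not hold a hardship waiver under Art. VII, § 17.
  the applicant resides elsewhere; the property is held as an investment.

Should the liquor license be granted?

(1) not (commercially zoned) — fails.
(2) no complaint in 6 mo. — fails.
(a) all abutters consent — met.
(i) prior license ≥ 10 yr — satisfied.
(ii) not (primary residence) — met.
(b): T OR T → true.
(i) food handler cert. — fails.
(ii) hardship waiver — not met.
(c) = F OR F = false.
So (3) is not satisfied (T AND T AND F).
Overall: F OR F OR F → false.

No — denied.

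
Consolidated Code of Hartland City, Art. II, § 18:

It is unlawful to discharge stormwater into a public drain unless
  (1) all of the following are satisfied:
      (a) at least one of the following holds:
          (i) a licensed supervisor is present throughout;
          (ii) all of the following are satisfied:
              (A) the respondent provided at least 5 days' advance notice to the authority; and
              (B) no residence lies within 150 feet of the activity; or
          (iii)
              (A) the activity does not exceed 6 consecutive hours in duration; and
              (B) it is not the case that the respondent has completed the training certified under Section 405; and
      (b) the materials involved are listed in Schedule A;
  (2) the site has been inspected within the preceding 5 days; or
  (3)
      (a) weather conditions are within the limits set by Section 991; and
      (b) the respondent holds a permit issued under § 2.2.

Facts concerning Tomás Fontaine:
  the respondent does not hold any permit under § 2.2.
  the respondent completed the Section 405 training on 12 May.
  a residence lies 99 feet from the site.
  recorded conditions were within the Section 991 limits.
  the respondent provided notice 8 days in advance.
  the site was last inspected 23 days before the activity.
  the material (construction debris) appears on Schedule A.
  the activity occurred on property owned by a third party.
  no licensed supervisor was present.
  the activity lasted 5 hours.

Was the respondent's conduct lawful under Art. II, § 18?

No — unlawful.

(i) supervisor present — not met.
(A) ≥5 days' notice — satisfied.
(B) no residence in 150 ft — not satisfied.
(ii): T AND F → false.
(A) ≤ 6 hrs duration — holds.
(B) not (training certified) — not satisfied.
(iii) = T AND F = false.
(a) = F OR F OR F = false.
(b) Schedule A material — met.
So (1) is not satisfied (F AND T).
(2) site inspected — fails.
(a) weather ok — met.
(b) holds permit — not satisfied.
(3) = T AND F = false.
Overall = F OR F OR F = false.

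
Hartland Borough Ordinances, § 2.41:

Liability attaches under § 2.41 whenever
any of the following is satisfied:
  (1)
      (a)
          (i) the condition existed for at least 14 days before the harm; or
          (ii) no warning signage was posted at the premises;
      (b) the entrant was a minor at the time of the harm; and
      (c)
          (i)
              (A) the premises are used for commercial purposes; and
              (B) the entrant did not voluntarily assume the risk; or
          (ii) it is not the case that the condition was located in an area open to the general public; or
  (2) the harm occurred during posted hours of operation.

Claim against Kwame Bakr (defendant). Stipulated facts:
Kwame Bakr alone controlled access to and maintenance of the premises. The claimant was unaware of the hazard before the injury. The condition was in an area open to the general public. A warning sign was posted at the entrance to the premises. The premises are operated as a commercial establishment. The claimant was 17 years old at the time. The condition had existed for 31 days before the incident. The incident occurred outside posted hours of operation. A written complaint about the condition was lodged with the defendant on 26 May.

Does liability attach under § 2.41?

(i) condition ≥14 days old — holds.
(ii) no signage posted — fails.
(a): T OR F → true.
(b) entrant a minor — satisfied.
(A) commercial use — satisfied.
(B) no assumed risk — holds.
(i) = T AND T = true.
(ii) not (public area) — not satisfied.
So (c) is satisfied (T OR F).
(1) = T AND T AND T = true.
(2) during posted hours — fails.
Overall = T OR F = true.

Yes — liable.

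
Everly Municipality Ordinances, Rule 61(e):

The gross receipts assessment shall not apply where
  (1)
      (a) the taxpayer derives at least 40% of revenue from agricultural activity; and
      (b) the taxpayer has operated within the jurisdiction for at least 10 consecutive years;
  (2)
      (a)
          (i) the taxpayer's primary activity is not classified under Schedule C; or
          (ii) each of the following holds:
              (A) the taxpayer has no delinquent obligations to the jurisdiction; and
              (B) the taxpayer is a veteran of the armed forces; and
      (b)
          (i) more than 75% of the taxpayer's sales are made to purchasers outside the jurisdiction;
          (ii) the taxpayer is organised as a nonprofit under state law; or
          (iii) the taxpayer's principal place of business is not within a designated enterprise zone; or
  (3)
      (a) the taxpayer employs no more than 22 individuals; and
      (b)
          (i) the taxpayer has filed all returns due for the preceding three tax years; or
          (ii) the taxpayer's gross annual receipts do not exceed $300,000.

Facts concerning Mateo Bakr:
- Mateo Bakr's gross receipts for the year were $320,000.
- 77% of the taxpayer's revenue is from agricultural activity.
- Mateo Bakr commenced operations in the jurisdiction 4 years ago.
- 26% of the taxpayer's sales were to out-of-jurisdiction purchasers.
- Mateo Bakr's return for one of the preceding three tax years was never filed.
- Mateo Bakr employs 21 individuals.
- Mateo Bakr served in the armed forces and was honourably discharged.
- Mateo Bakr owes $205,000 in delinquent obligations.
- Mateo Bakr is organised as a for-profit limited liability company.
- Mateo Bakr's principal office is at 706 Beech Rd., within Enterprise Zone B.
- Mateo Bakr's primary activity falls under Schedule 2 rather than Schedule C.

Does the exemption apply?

No — not exempt.

(a) ≥40% agricultural — satisfied.
(b) ≥ 10 yrs in jurisdiction — fails.
(1): T AND F → false.
(i) not (Schedule C activity) — holds.
(A) no delinquency — not satisfied.
(B) veteran — met.
So (ii) is not satisfied (F AND T).
So (a) is satisfied (T OR F).
(i) >75% out-of-jur. sales — not met.
(ii) nonprofit — not met.
(iii) not (in enterprise zone) — not met.
(b) = F OR F OR F = false.
(2) = T AND F = false.
(a) ≤ 22 employees — holds.
(i) returns current — not met.
(ii) receipts ≤ $300,000 — fails.
So (b) is not satisfied (F OR F).
(3) = T AND F = false.
Overall: F OR F OR F → false.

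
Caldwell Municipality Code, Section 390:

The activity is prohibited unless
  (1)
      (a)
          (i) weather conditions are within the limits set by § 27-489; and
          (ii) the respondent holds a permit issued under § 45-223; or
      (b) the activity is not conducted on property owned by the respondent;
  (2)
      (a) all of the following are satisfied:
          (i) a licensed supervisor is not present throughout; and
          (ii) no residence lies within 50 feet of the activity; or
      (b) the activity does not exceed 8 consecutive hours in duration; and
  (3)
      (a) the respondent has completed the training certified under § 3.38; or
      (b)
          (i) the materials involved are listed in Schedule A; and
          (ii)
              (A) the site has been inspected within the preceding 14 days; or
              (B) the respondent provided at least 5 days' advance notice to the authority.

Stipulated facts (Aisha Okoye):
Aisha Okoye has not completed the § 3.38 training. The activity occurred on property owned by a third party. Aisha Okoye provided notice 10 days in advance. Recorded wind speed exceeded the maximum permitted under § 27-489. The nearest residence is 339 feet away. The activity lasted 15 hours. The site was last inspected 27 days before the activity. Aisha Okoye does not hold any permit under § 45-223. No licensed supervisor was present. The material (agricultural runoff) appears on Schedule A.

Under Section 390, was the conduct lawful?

(i) weather ok — fails.
(ii) holds permit — fails.
(a) = F AND F = false.
(b) not (own property) — holds.
So (1) is satisfied (F OR T).
(i) not (supervisor present) — met.
(ii) no residence in 50 ft — holds.
So (a) is satisfied (T AND T).
(b) ≤ 8 hrs duration — not satisfied.
So (2) is satisfied (T OR F).
(a) training certified — not met.
(i) Schedule A material — holds.
(A) site inspected — not satisfied.
(B) ≥5 days' notice — met.
(ii) = F OR T = true.
(b) = T AND T = true.
So (3) is satisfied (F OR T).
Overall = T AND T AND T = true.

Yes — lawful.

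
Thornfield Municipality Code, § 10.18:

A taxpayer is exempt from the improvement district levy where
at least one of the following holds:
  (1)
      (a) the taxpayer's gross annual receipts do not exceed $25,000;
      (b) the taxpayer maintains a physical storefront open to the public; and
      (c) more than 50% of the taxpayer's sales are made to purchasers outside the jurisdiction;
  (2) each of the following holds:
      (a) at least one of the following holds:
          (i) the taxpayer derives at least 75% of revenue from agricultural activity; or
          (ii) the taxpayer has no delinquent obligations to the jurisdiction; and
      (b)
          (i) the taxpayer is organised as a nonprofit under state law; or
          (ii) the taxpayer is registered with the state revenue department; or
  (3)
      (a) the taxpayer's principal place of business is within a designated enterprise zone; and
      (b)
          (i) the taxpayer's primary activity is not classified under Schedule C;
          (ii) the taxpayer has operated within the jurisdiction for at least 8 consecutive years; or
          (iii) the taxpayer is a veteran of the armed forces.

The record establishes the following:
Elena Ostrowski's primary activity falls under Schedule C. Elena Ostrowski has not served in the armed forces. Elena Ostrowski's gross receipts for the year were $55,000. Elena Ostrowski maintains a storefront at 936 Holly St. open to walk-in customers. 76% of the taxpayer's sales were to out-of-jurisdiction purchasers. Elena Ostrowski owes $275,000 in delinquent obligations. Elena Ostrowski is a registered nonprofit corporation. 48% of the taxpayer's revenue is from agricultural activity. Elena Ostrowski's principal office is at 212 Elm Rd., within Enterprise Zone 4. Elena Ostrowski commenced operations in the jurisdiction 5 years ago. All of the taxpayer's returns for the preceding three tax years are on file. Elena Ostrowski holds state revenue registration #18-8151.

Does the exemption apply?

(a) receipts ≤ $25,000 — not met.
(b) has storefront — met.
(c) >50% out-of-jur. sales — satisfied.
(1) = F AND T AND T = false.
(i) ≥75% agricultural — not satisfied.
(ii) no delinquency — not satisfied.
(a): F OR F → false.
(i) nonprofit — holds.
(ii) state-registered — satisfied.
(b): T OR T → true.
(2) = F AND T = false.
(a) in enterprise zone — met.
(i) not (Schedule C activity) — not met.
(ii) ≥ 8 yrs in jurisdiction — not met.
(iii) veteran — not satisfied.
(b): F OR F OR F → false.
(3): T AND F → false.
Overall: F OR F OR F → false.

No — not exempt.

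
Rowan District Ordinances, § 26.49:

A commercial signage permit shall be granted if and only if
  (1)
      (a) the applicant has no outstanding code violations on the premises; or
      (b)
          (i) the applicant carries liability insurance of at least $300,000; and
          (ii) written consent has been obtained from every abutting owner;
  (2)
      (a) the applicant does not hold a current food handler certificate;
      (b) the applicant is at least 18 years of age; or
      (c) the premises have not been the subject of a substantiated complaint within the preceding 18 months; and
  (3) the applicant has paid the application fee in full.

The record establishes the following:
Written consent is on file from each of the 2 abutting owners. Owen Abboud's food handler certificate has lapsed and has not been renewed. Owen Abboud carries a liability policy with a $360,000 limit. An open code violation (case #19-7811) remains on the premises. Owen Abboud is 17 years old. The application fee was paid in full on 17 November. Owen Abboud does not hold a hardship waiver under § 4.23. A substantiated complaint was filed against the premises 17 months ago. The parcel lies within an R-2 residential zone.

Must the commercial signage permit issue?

Yes — granted.

(a) no code violations — not met.
(i) insurance ≥ $300,000 — holds.
(ii) all abutters consent — met.
(b): T AND T → true.
So (1) is satisfied (F OR T).
(a) not (food handler cert.) — holds.
(b) age ≥ 18 — fails.
(c) no complaint in 18 mo. — fails.
(2): T OR F OR F → true.
(3) fee paid — holds.
So Overall is satisfied (T AND T AND T).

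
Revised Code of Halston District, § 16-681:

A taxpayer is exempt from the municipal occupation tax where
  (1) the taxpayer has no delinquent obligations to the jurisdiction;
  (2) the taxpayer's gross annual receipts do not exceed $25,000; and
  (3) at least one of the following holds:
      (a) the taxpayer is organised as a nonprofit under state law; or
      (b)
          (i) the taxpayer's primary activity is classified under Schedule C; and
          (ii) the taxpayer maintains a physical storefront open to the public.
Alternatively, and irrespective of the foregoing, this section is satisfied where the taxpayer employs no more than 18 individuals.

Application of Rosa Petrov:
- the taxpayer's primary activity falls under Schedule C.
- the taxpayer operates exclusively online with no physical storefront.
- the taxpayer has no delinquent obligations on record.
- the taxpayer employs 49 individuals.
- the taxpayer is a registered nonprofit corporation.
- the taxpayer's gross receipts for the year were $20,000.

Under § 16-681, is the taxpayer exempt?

Yes — exempt.

(1) no delinquency — holds.
(2) receipts ≤ $25,000 — satisfied.
(a) nonprofit — holds.
(i) Schedule C activity — satisfied.
(ii) has storefront — not met.
(b): T AND F → false.
(3): T OR F → true.
So Overall is satisfied (T AND T AND T).
Exception (≤ 18 employees) — not satisfied.
Result: main true OR exception false → true.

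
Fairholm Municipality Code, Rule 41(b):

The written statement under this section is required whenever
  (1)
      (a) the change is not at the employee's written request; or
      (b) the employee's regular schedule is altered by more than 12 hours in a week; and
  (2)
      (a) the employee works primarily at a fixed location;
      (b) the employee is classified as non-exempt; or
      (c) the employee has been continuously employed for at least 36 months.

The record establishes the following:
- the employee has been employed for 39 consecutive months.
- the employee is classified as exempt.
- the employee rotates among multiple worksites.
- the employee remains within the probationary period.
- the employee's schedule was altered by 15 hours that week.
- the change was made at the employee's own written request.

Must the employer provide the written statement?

(a) not employee-requested — not met.
(b) schedule shift > 12h — met.
(1): F OR T → true.
(a) fixed location — fails.
(b) non-exempt — fails.
(c) tenure ≥ 36 mo. — holds.
(2): F OR F OR T → true.
So Overall is satisfied (T AND T).

Yes — required.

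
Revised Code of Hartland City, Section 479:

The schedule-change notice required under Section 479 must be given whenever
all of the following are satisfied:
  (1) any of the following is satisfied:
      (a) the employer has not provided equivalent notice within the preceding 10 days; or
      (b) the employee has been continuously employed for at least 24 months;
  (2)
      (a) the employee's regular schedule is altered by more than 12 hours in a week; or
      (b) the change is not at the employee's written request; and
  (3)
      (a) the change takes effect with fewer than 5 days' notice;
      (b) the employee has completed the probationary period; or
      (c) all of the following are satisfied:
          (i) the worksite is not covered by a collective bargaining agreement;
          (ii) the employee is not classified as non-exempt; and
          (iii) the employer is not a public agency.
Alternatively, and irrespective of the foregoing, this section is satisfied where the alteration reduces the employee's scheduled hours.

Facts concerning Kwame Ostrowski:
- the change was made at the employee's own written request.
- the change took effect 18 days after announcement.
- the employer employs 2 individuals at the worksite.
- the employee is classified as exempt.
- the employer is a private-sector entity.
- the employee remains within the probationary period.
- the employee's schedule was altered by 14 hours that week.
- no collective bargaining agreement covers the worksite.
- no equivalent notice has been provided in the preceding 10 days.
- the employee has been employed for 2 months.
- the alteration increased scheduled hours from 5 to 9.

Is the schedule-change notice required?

(a) no recent notice — satisfied.
(b) tenure ≥ 24 mo. — not met.
(1) = T OR F = true.
(a) schedule shift > 12h — met.
(b) not employee-requested — not met.
So (2) is satisfied (T OR F).
(a) < 5 days' notice — not met.
(b) past probation — not satisfied.
(i) no CBA — met.
(ii) not (non-exempt) — met.
(iii) not (public agency) — satisfied.
(c): T AND T AND T → true.
(3): F OR F OR T → true.
Overall = T AND T AND T = true.
Exception (hours reduced) — not satisfied.
Result: main true OR exception false → true.

Yes — required.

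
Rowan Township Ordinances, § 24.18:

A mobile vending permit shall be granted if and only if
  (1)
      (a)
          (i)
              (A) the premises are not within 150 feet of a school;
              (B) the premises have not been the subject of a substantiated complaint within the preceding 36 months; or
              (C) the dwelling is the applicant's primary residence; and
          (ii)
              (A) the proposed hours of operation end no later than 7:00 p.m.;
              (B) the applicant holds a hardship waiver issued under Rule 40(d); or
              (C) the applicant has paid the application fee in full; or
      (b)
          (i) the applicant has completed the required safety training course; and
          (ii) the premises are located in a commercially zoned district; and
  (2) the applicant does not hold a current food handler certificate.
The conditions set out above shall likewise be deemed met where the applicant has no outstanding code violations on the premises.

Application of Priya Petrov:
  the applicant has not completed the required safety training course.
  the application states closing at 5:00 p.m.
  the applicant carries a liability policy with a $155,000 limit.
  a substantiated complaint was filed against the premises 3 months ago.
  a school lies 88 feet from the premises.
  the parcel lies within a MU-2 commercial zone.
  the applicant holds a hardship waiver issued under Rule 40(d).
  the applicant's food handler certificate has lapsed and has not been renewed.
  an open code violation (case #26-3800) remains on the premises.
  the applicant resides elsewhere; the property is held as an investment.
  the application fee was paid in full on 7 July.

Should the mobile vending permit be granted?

No — denied.

(A) ≥150 ft from school — fails.
(B) no complaint in 36 mo. — not satisfied.
(C) primary residence — not satisfied.
(i) = F OR F OR F = false.
(A) closes by 7 p.m. — met.
(B) hardship waiver — met.
(C) fee paid — met.
(ii): T OR T OR T → true.
(a) = F AND T = false.
(i) safety training — not met.
(ii) commercially zoned — holds.
So (b) is not satisfied (F AND T).
So (1) is not satisfied (F OR F).
(2) not (food handler cert.) — holds.
Overall: F AND T → false.
Exception (no code violations) — not satisfied.
Result: main false OR exception false → false.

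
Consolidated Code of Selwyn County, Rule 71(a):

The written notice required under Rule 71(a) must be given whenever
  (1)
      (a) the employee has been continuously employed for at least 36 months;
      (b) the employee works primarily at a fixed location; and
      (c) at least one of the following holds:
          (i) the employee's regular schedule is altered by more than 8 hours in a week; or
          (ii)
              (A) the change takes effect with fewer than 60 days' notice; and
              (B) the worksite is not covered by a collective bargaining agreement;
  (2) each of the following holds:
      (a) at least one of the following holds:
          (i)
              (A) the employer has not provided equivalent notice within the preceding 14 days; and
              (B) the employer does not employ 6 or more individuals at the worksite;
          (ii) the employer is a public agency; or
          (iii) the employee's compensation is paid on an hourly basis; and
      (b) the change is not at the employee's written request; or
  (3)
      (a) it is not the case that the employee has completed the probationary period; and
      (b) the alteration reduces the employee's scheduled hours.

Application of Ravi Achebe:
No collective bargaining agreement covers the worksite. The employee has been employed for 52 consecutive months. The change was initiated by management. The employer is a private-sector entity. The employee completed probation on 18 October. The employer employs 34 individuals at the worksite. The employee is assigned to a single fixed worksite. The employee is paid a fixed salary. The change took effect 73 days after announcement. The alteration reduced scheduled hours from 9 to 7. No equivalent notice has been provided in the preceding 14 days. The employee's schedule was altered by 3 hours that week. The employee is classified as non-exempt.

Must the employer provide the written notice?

No — not required.

(a) tenure ≥ 36 mo. — satisfied.
(b) fixed location — satisfied.
(i) schedule shift > 8h — not met.
(A) < 60 days' notice — not met.
(B) no CBA — met.
(ii): F AND T → false.
(c): F OR F → false.
(1) = T AND T AND F = false.
(A) no recent notice — satisfied.
(B) not (≥ 6 at site) — not met.
So (i) is not satisfied (T AND F).
(ii) public agency — not satisfied.
(iii) hourly-paid — not met.
(a) = F OR F OR F = false.
(b) not employee-requested — holds.
So (2) is not satisfied (F AND T).
(a) not (past probation) — not met.
(b) hours reduced — holds.
So (3) is not satisfied (F AND T).
Overall = F OR F OR F = false.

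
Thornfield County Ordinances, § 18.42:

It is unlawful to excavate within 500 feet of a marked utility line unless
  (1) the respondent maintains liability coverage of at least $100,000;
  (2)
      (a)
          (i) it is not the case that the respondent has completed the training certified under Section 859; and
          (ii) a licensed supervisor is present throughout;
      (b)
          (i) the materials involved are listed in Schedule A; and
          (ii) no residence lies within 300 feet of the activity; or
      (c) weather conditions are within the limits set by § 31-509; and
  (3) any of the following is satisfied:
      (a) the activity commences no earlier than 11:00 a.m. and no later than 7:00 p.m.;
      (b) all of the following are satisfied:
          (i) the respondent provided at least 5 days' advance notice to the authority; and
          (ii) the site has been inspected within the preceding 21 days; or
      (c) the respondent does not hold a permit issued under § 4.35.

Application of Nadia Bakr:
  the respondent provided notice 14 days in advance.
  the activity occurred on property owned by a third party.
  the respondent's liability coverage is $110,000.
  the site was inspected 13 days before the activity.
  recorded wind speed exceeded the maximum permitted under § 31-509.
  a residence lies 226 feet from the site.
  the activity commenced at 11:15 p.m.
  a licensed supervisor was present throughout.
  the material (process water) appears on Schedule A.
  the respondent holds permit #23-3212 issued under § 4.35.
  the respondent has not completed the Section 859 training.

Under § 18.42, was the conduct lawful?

Yes — lawful.

(1) coverage ≥ $100,000 — satisfied.
(i) not (training certified) — satisfied.
(ii) supervisor present — holds.
So (a) is satisfied (T AND T).
(i) Schedule A material — holds.
(ii) no residence in 300 ft — not met.
So (b) is not satisfied (T AND F).
(c) weather ok — not met.
(2): T OR F OR F → true.
(a) start within hours — not satisfied.
(i) ≥5 days' notice — met.
(ii) site inspected — satisfied.
So (b) is satisfied (T AND T).
(c) not (holds permit) — not satisfied.
(3): F OR T OR F → true.
Overall = T AND T AND T = true.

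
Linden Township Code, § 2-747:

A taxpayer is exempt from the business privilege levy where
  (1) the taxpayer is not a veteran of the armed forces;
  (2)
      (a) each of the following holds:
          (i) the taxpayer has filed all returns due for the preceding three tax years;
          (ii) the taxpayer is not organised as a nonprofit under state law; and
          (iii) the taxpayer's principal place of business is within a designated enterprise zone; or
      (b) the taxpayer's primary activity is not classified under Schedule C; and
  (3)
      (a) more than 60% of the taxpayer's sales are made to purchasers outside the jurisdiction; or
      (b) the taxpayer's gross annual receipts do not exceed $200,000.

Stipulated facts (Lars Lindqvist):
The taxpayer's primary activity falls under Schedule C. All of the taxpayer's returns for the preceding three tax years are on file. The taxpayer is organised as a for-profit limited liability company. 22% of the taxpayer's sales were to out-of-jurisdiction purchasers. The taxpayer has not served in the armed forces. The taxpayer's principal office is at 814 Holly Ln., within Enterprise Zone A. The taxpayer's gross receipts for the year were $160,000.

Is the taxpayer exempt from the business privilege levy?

(1) not (veteran) — holds.
(i) returns current — satisfied.
(ii) not (nonprofit) — holds.
(iii) in enterprise zone — satisfied.
So (a) is satisfied (T AND T AND T).
(b) not (Schedule C activity) — not met.
(2) = T OR F = true.
(a) >60% out-of-jur. sales — not satisfied.
(b) receipts ≤ $200,000 — met.
(3) = F OR T = true.
Overall = T AND T AND T = true.

Yes — exempt.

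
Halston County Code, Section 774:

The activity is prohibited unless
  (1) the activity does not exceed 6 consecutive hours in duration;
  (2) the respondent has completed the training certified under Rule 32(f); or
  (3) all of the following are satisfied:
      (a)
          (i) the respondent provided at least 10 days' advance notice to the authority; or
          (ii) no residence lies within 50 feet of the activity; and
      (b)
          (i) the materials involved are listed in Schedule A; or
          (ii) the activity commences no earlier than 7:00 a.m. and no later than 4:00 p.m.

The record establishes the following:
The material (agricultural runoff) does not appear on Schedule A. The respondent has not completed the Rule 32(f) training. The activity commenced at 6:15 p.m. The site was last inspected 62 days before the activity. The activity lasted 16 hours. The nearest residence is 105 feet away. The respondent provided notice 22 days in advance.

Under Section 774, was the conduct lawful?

(1) ≤ 6 hrs duration — not satisfied.
(2) training certified — not met.
(i) ≥10 days' notice — holds.
(ii) no residence in 50 ft — holds.
So (a) is satisfied (T OR T).
(i) Schedule A material — not met.
(ii) start within hours — not met.
(b): F OR F → false.
(3) = T AND F = false.
Overall: F OR F OR F → false.

No — unlawful.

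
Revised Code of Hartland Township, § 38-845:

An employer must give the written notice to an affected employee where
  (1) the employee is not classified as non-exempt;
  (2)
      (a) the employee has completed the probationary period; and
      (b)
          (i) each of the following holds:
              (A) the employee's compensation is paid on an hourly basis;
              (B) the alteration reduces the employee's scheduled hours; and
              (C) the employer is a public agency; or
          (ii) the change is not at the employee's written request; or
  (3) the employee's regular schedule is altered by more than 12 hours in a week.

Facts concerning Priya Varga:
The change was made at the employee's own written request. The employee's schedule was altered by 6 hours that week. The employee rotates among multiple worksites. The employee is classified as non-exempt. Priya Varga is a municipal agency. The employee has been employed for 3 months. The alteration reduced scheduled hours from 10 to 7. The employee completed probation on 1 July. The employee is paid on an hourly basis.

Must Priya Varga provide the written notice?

Yes — required.

(1) not (non-exempt) — fails.
(a) past probation — holds.
(A) hourly-paid — met.
(B) hours reduced — satisfied.
(C) public agency — satisfied.
So (i) is satisfied (T AND T AND T).
(ii) not employee-requested — not met.
(b) = T OR F = true.
(2): T AND T → true.
(3) schedule shift > 12h — not met.
Overall: F OR T OR F → true.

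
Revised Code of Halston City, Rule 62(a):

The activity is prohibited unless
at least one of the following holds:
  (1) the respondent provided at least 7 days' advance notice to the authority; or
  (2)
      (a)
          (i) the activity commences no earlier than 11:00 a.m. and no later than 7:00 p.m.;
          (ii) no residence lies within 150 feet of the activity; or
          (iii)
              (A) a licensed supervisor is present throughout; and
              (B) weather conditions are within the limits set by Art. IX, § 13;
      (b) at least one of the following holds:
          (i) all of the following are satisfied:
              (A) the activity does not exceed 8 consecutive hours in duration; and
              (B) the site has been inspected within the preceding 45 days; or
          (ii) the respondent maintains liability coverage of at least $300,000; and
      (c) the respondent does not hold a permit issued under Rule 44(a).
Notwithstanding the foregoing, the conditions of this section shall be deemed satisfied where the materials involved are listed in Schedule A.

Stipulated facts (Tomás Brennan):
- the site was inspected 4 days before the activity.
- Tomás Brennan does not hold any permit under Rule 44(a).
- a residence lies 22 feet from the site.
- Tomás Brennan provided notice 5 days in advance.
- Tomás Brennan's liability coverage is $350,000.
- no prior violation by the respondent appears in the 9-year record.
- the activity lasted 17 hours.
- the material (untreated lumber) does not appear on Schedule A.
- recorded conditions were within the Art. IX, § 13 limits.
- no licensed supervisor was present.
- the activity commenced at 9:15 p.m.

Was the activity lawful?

(1) ≥7 days' notice — fails.
(i) start within hours — not met.
(ii) no residence in 150 ft — not met.
(A) supervisor present — not satisfied.
(B) weather ok — satisfied.
(iii) = F AND T = false.
(a) = F OR F OR F = false.
(A) ≤ 8 hrs duration — fails.
(B) site inspected — met.
(i): F AND T → false.
(ii) coverage ≥ $300,000 — holds.
So (b) is satisfied (F OR T).
(c) not (holds permit) — holds.
So (2) is not satisfied (F AND T AND T).
Overall = F OR F = false.
Exception (Schedule A material) — not satisfied.
Result: main false OR exception false → false.

No — unlawful.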